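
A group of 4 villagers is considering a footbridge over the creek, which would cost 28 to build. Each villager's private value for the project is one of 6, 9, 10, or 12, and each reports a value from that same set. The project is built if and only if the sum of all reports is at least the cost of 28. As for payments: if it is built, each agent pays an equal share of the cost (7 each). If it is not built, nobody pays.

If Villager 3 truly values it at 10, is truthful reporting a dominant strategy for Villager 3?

Check each profile of the others' reports and compare truth against every alternative report.
Others report (6, 6, 6): truth gives 3, best alternative gives 3.
Others report (6, 6, 9): truth gives 3, best alternative gives 3.
Others report (6, 6, 10): truth gives 3, best alternative gives 3.
Others report (6, 6, 12): truth gives 3, best alternative gives 3.
Others report (6, 9, 6): truth gives 3, best alternative gives 3.
Others report (6, 9, 9): truth gives 3, best alternative gives 3.
(Remaining 58 profiles checked similarly; truth is weakly best in each.)
In every case the truthful report is at least as good as any alternative, so it is a dominant strategy.

Yes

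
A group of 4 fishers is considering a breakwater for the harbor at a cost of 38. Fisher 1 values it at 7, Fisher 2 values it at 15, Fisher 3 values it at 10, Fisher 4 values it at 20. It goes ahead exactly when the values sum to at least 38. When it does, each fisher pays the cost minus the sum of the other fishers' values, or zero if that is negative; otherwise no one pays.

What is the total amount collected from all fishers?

7

Total value 52 ≥ cost 38, so it is built.
Fisher 1: others sum to 45; max(0, 38 - 45) = 0.
Fisher 2: others sum to 37; max(0, 38 - 37) = 1.
Fisher 3: others sum to 42; max(0, 38 - 42) = 0.
Fisher 4: others sum to 32; max(0, 38 - 32) = 6.
Total collected = 0 + 1 + 0 + 6 = 7.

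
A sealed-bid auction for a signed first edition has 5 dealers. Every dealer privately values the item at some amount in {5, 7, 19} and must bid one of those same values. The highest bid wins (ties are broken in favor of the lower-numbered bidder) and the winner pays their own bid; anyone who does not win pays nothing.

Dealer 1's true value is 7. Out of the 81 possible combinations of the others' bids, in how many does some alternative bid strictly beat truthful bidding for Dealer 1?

Others bid (5, 5, 5, 5): truth gives 0; bid 5 gives 2 > 0. Violating.
Others bid (5, 5, 5, 7): truth gives 0; no alternative beats it.
Others bid (5, 5, 5, 19): truth gives 0; no alternative beats it.
(Checking all 81 profiles: 1 has a profitable deviation, 80 do not.)

1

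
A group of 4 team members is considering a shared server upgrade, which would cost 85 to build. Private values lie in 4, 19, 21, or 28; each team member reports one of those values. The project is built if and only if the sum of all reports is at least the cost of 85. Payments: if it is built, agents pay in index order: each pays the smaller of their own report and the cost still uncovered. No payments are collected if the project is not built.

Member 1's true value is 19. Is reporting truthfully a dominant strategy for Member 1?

Consider the case where Member 2 reports 28, Member 3 reports 28 and Member 4 reports 28.
Truthful report 19: project built, pays 19, utility 19 - 19 = 0.
Report 4 instead: project built, pays 4, utility 19 - 4 = 15.
Since 15 > 0, reporting 4 is strictly better here, so truthful reporting is not dominant.

No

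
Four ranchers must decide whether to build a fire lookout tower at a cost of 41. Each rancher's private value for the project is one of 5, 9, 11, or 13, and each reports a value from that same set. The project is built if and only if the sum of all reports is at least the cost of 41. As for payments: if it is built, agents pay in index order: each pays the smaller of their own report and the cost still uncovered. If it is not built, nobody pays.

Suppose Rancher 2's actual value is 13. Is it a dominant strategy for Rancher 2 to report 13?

No

Consider the case where Rancher 1 reports 5, Rancher 3 reports 13 and Rancher 4 reports 13.
Truthful report 13: project built, pays 13, utility 13 - 13 = 0.
Report 11 instead: project built, pays 11, utility 13 - 11 = 2.
Since 2 > 0, reporting 11 is strictly better here, so truthful reporting is not dominant.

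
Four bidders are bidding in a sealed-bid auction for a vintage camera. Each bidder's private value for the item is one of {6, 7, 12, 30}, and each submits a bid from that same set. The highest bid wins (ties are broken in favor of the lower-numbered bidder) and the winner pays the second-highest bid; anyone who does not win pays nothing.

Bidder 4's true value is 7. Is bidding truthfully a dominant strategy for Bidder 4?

Yes

Check each profile of the others' bids and compare truth against every alternative bid.
Others bid (6, 6, 6): truth gives 1, best alternative gives 1.
Others bid (6, 6, 7): truth gives 0, best alternative gives 0.
Others bid (6, 6, 12): truth gives 0, best alternative gives 0.
Others bid (6, 6, 30): truth gives 0, best alternative gives 0.
Others bid (6, 7, 6): truth gives 0, best alternative gives 0.
Others bid (6, 7, 7): truth gives 0, best alternative gives 0.
(Remaining 58 profiles checked similarly; truth is weakly best in each.)
In every case the truthful bid is at least as good as any alternative, so it is a dominant strategy.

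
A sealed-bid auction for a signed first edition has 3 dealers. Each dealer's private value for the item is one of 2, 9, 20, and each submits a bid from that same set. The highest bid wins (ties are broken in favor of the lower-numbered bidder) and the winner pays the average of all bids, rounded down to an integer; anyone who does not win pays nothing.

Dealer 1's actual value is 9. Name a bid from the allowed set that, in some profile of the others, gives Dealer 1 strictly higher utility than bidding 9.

Suppose Dealer 2 bids 2 and Dealer 3 bids 2.
Bid 9: wins, pays 4, utility 9 - 4 = 5.
Bid 2: wins, pays 2, utility 9 - 2 = 7.
So bidding 2 beats truth here (7 > 5).

2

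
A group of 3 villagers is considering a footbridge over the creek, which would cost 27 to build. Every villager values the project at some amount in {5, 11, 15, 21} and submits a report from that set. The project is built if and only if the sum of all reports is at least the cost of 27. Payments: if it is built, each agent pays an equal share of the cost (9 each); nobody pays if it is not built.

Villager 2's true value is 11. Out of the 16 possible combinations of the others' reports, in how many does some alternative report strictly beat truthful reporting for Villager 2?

Others report (5, 5): truth gives 0; report 21 gives 2 > 0. Violating.
Others report (5, 11): truth gives 2; no alternative beats it.
Others report (5, 15): truth gives 2; no alternative beats it.
(Checking all 16 profiles: 1 has a profitable deviation, 15 do not.)

1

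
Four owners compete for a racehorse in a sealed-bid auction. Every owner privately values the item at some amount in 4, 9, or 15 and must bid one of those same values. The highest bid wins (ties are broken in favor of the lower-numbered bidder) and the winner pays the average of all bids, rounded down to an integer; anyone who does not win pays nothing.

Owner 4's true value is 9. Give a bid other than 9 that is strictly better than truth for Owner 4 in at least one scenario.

15

Suppose Owner 1 bids 4, Owner 2 bids 4 and Owner 3 bids 9.
Bid 9: loses, pays 0, utility 0.
Bid 15: wins, pays 8, utility 9 - 8 = 1.
So bidding 15 beats truth here (1 > 0).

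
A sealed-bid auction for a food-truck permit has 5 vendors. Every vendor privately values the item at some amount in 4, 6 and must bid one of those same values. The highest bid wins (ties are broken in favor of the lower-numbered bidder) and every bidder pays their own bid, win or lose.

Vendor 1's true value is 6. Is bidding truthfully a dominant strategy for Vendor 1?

Consider the case where Vendor 2 bids 4, Vendor 3 bids 4, Vendor 4 bids 4 and Vendor 5 bids 4.
Truthful bid 6: wins, pays 6, utility 6 - 6 = 0.
Bid 4 instead: wins, pays 4, utility 6 - 4 = 2.
Since 2 > 0, bidding 4 is strictly better here, so truthful bidding is not dominant.

No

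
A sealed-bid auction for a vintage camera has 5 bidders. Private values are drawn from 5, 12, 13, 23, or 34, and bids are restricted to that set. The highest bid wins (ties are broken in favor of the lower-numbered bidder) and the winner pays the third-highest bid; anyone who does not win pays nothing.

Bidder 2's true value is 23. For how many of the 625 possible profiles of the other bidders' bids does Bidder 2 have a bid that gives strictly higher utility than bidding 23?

108

Others bid (5, 5, 5, 34): truth gives 0; bid 34 gives 18 > 0. Violating.
Others bid (5, 5, 12, 34): truth gives 0; bid 34 gives 11 > 0. Violating.
Others bid (5, 5, 13, 34): truth gives 0; bid 34 gives 10 > 0. Violating.
Others bid (5, 5, 34, 5): truth gives 0; bid 34 gives 18 > 0. Violating.
Others bid (5, 5, 5, 5): truth gives 18; no alternative beats it.
Others bid (5, 5, 5, 12): truth gives 18; no alternative beats it.
(Checking all 625 profiles: 108 have a profitable deviation, 517 do not.)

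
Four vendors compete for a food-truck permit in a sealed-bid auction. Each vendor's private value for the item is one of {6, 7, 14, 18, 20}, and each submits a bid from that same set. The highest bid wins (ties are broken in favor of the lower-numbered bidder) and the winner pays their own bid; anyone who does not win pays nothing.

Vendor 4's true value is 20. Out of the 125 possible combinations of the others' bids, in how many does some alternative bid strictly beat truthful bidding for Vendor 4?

Others bid (6, 6, 6): truth gives 0; bid 7 gives 13 > 0. Violating.
Others bid (6, 6, 7): truth gives 0; bid 14 gives 6 > 0. Violating.
Others bid (6, 6, 14): truth gives 0; bid 18 gives 2 > 0. Violating.
Others bid (6, 7, 6): truth gives 0; bid 14 gives 6 > 0. Violating.
Others bid (6, 6, 18): truth gives 0; no alternative beats it.
Others bid (6, 6, 20): truth gives 0; no alternative beats it.
(Checking all 125 profiles: 27 have a profitable deviation, 98 do not.)

27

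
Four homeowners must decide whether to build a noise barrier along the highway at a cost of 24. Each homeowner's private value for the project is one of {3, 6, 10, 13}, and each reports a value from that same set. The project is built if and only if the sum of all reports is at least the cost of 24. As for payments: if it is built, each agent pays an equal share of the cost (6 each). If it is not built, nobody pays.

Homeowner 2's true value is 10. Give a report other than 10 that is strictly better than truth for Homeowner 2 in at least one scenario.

Suppose Homeowner 1 reports 3, Homeowner 3 reports 3 and Homeowner 4 reports 6.
Report 10: project not built, utility 0.
Report 13: project built, pays 6, utility 10 - 6 = 4.
So reporting 13 beats truth here (4 > 0).

13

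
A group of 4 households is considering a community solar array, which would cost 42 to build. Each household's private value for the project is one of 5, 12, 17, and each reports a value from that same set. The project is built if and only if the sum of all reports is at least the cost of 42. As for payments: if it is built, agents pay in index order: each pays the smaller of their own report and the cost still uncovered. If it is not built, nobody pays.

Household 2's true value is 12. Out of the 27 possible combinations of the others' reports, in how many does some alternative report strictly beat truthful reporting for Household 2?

Others report (5, 17, 17): truth gives 0; report 5 gives 7 > 0. Violating.
Others report (12, 12, 17): truth gives 0; report 5 gives 7 > 0. Violating.
Others report (12, 17, 12): truth gives 0; report 5 gives 7 > 0. Violating.
Others report (12, 17, 17): truth gives 0; report 5 gives 7 > 0. Violating.
Others report (5, 5, 5): truth gives 0; no alternative beats it.
Others report (5, 5, 12): truth gives 0; no alternative beats it.
(Checking all 27 profiles: 10 have a profitable deviation, 17 do not.)

10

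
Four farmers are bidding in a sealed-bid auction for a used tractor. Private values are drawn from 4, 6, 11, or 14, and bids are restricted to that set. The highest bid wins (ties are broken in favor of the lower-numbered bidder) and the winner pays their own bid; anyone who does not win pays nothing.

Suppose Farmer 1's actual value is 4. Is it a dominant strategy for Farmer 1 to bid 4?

Check each profile of the others' bids and compare truth against every alternative bid.
Others bid (4, 4, 4): truth gives 0, best alternative gives -2.
Others bid (4, 4, 6): truth gives 0, best alternative gives -2.
Others bid (4, 6, 4): truth gives 0, best alternative gives -2.
Others bid (4, 6, 6): truth gives 0, best alternative gives -2.
Others bid (6, 4, 4): truth gives 0, best alternative gives -2.
Others bid (6, 4, 6): truth gives 0, best alternative gives -2.
(Remaining 58 profiles checked similarly; truth is weakly best in each.)
In every case the truthful bid is at least as good as any alternative, so it is a dominant strategy.

Yes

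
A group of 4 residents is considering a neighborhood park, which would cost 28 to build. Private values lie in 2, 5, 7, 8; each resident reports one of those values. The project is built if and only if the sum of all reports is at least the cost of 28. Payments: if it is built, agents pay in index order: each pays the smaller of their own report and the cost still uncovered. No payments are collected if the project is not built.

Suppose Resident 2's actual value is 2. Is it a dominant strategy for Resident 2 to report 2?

Check each profile of the others' reports and compare truth against every alternative report.
Others report (7, 8, 8): truth gives 0, best alternative gives -3.
Others report (8, 7, 8): truth gives 0, best alternative gives -3.
Others report (8, 8, 7): truth gives 0, best alternative gives -3.
Others report (8, 8, 8): truth gives 0, best alternative gives -3.
Others report (2, 2, 2): truth gives 0, best alternative gives 0.
Others report (2, 2, 5): truth gives 0, best alternative gives 0.
(Remaining 58 profiles checked similarly; truth is weakly best in each.)
In every case the truthful report is at least as good as any alternative, so it is a dominant strategy.

Yes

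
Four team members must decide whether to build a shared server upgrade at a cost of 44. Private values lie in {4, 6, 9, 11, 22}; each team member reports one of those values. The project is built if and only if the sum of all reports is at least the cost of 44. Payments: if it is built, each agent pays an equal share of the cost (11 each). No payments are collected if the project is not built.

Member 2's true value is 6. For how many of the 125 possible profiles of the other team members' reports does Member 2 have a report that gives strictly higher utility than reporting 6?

Others report (6, 11, 22): truth gives -5; report 4 gives 0 > -5. Violating.
Others report (6, 22, 11): truth gives -5; report 4 gives 0 > -5. Violating.
Others report (11, 6, 22): truth gives -5; report 4 gives 0 > -5. Violating.
Others report (11, 22, 6): truth gives -5; report 4 gives 0 > -5. Violating.
Others report (4, 4, 4): truth gives 0; no alternative beats it.
Others report (4, 4, 6): truth gives 0; no alternative beats it.
(Checking all 125 profiles: 6 have a profitable deviation, 119 do not.)

6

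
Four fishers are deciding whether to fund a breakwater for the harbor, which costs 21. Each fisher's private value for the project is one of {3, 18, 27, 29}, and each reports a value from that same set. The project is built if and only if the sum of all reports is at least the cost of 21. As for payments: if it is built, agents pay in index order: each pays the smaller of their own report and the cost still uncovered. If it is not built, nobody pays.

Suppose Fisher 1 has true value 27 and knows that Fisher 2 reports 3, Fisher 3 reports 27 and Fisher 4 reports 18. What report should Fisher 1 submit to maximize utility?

Report 3: project built, pays 3, utility 27 - 3 = 24.
Report 18: project built, pays 18, utility 27 - 18 = 9.
Report 27: project built, pays 21, utility 27 - 21 = 6.
Report 29: project built, pays 21, utility 27 - 21 = 6.
The best choice is 3 with utility 24.

3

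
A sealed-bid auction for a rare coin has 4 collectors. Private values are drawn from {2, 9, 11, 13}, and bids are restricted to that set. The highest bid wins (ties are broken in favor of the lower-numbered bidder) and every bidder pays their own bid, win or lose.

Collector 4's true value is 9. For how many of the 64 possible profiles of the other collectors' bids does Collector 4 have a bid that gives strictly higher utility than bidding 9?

Others bid (2, 2, 9): truth gives -9; bid 2 gives -2 > -9. Violating.
Others bid (2, 2, 11): truth gives -9; bid 2 gives -2 > -9. Violating.
Others bid (2, 2, 13): truth gives -9; bid 2 gives -2 > -9. Violating.
Others bid (2, 9, 2): truth gives -9; bid 2 gives -2 > -9. Violating.
Others bid (2, 2, 2): truth gives 0; no alternative beats it.
(Checking all 64 profiles: 63 have a profitable deviation, 1 does not.)

63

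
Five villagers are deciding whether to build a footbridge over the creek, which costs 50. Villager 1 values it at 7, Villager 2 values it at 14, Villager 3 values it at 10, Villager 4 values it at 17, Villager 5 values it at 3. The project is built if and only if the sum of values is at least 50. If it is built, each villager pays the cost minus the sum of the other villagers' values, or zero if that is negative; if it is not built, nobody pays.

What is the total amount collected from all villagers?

Total value 51 ≥ cost 50, so it is built.
Villager 1: others sum to 44; max(0, 50 - 44) = 6.
Villager 2: others sum to 37; max(0, 50 - 37) = 13.
Villager 3: others sum to 41; max(0, 50 - 41) = 9.
Villager 4: others sum to 34; max(0, 50 - 34) = 16.
Villager 5: others sum to 48; max(0, 50 - 48) = 2.
Total collected = 6 + 13 + 9 + 16 + 2 = 46.

46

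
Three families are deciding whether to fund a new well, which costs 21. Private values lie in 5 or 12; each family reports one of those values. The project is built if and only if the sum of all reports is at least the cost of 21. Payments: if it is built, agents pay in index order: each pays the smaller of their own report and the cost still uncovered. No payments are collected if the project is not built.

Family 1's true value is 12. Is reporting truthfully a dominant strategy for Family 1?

Consider the case where Family 2 reports 5 and Family 3 reports 12.
Truthful report 12: project built, pays 12, utility 12 - 12 = 0.
Report 5 instead: project built, pays 5, utility 12 - 5 = 7.
Since 7 > 0, reporting 5 is strictly better here, so truthful reporting is not dominant.

No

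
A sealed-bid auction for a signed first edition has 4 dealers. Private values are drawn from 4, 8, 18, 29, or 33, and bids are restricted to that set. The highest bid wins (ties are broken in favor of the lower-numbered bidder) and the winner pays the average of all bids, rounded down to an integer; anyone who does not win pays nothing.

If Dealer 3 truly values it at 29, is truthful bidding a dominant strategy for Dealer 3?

No

Consider the case where Dealer 1 bids 4, Dealer 2 bids 4 and Dealer 4 bids 4.
Truthful bid 29: wins, pays 10, utility 29 - 10 = 19.
Bid 8 instead: wins, pays 5, utility 29 - 5 = 24.
Since 24 > 19, bidding 8 is strictly better here, so truthful bidding is not dominant.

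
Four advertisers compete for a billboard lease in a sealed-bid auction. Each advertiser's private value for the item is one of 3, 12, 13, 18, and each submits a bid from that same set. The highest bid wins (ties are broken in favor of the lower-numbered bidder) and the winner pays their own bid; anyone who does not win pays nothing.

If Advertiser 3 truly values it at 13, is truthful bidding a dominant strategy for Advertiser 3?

Consider the case where Advertiser 1 bids 3, Advertiser 2 bids 3 and Advertiser 4 bids 3.
Truthful bid 13: wins, pays 13, utility 13 - 13 = 0.
Bid 12 instead: wins, pays 12, utility 13 - 12 = 1.
Since 1 > 0, bidding 12 is strictly better here, so truthful bidding is not dominant.

No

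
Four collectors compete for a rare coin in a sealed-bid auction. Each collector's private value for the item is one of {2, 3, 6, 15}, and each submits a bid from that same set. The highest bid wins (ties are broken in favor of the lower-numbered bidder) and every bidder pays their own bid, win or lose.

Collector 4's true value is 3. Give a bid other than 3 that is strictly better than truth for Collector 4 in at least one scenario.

2

Suppose Collector 1 bids 2, Collector 2 bids 2 and Collector 3 bids 3.
Bid 3: loses but pays 3, utility -3.
Bid 2: loses but pays 2, utility -2.
So bidding 2 beats truth here (-2 > -3).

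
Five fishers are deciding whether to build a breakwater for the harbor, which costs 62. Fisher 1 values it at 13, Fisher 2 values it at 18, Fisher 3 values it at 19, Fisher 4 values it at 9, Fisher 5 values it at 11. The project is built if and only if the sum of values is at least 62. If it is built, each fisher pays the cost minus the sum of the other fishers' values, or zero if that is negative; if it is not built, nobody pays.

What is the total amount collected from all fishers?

Total value 70 ≥ cost 62, so it is built.
Fisher 1: others sum to 57; max(0, 62 - 57) = 5.
Fisher 2: others sum to 52; max(0, 62 - 52) = 10.
Fisher 3: others sum to 51; max(0, 62 - 51) = 11.
Fisher 4: others sum to 61; max(0, 62 - 61) = 1.
Fisher 5: others sum to 59; max(0, 62 - 59) = 3.
Total collected = 5 + 10 + 11 + 1 + 3 = 30.

30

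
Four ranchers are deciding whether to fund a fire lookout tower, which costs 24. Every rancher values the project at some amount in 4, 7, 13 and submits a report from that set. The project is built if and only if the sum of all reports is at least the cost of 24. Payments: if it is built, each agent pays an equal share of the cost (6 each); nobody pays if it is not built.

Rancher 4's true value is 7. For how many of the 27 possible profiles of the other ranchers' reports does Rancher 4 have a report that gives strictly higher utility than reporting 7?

Others report (4, 4, 4): truth gives 0; report 13 gives 1 > 0. Violating.
Others report (4, 4, 7): truth gives 0; report 13 gives 1 > 0. Violating.
Others report (4, 7, 4): truth gives 0; report 13 gives 1 > 0. Violating.
Others report (7, 4, 4): truth gives 0; report 13 gives 1 > 0. Violating.
Others report (4, 4, 13): truth gives 1; no alternative beats it.
Others report (4, 7, 7): truth gives 1; no alternative beats it.
(Checking all 27 profiles: 4 have a profitable deviation, 23 do not.)

4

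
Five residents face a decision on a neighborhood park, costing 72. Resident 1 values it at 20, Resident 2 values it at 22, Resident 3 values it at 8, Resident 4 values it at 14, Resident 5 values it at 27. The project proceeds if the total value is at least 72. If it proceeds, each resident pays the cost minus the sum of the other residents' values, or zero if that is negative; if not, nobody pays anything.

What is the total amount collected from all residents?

Total value 91 ≥ cost 72, so it is built.
Resident 1: others sum to 71; max(0, 72 - 71) = 1.
Resident 2: others sum to 69; max(0, 72 - 69) = 3.
Resident 3: others sum to 83; max(0, 72 - 83) = 0.
Resident 4: others sum to 77; max(0, 72 - 77) = 0.
Resident 5: others sum to 64; max(0, 72 - 64) = 8.
Total collected = 1 + 3 + 0 + 0 + 8 = 12.

12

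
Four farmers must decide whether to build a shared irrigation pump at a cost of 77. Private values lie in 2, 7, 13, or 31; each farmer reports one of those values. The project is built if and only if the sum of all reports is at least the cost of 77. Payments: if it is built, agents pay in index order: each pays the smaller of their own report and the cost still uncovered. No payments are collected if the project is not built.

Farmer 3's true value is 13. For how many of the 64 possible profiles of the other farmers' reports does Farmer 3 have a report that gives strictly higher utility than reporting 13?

Others report (13, 31, 31): truth gives 0; report 2 gives 11 > 0. Violating.
Others report (31, 13, 31): truth gives 0; report 2 gives 11 > 0. Violating.
Others report (31, 31, 13): truth gives 0; report 2 gives 11 > 0. Violating.
Others report (31, 31, 31): truth gives 0; report 2 gives 11 > 0. Violating.
Others report (2, 2, 2): truth gives 0; no alternative beats it.
Others report (2, 2, 7): truth gives 0; no alternative beats it.
(Checking all 64 profiles: 4 have a profitable deviation, 60 do not.)

4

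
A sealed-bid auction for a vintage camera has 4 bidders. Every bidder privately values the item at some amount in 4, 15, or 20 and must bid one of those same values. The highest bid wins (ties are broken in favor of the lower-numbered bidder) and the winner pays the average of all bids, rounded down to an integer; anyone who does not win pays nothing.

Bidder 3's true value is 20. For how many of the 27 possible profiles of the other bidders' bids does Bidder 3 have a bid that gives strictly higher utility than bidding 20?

Others bid (4, 4, 4): truth gives 12; bid 15 gives 14 > 12. Violating.
Others bid (4, 4, 15): truth gives 10; bid 15 gives 11 > 10. Violating.
Others bid (4, 4, 20): truth gives 8; no alternative beats it.
Others bid (4, 15, 4): truth gives 10; no alternative beats it.
(Checking all 27 profiles: 2 have a profitable deviation, 25 do not.)

2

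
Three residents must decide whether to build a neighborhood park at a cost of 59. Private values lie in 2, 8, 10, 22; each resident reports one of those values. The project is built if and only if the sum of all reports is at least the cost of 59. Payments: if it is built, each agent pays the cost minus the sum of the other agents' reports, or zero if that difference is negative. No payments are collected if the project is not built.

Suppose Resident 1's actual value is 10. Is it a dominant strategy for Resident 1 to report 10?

Yes

Check each profile of the others' reports and compare truth against every alternative report.
Others report (2, 2): truth gives 0, best alternative gives 0.
Others report (2, 8): truth gives 0, best alternative gives 0.
Others report (2, 10): truth gives 0, best alternative gives 0.
Others report (2, 22): truth gives 0, best alternative gives 0.
Others report (8, 2): truth gives 0, best alternative gives 0.
Others report (8, 8): truth gives 0, best alternative gives 0.
(Remaining 10 profiles checked similarly; truth is weakly best in each.)
In every case the truthful report is at least as good as any alternative, so it is a dominant strategy.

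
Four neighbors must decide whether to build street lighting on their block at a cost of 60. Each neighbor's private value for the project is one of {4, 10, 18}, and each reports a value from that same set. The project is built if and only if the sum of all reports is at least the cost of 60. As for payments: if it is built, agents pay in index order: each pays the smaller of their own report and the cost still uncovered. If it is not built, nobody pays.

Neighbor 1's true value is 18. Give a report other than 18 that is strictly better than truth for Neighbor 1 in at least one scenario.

10

Suppose Neighbor 2 reports 18, Neighbor 3 reports 18 and Neighbor 4 reports 18.
Report 18: project built, pays 18, utility 18 - 18 = 0.
Report 10: project built, pays 10, utility 18 - 10 = 8.
So reporting 10 beats truth here (8 > 0).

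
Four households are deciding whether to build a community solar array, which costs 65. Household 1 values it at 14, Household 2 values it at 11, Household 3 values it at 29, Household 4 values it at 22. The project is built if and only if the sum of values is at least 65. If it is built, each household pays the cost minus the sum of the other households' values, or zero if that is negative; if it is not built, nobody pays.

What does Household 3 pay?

Total value 76 ≥ cost 65, so the project is built.
The other households' values sum to 47.
Cost minus that sum is 65 - 47 = 18.

18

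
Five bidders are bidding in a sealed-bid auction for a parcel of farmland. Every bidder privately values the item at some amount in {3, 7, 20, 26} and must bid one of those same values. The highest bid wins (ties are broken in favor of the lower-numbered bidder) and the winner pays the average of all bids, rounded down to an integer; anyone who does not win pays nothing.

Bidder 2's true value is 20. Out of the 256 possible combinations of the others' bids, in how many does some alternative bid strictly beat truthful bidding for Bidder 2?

Others bid (3, 3, 3, 3): truth gives 14; bid 7 gives 17 > 14. Violating.
Others bid (3, 3, 3, 7): truth gives 13; bid 7 gives 16 > 13. Violating.
Others bid (3, 3, 3, 26): truth gives 0; bid 26 gives 8 > 0. Violating.
Others bid (3, 3, 7, 3): truth gives 13; bid 7 gives 16 > 13. Violating.
Others bid (3, 3, 3, 20): truth gives 11; no alternative beats it.
Others bid (3, 3, 7, 20): truth gives 10; no alternative beats it.
(Checking all 256 profiles: 124 have a profitable deviation, 132 do not.)

124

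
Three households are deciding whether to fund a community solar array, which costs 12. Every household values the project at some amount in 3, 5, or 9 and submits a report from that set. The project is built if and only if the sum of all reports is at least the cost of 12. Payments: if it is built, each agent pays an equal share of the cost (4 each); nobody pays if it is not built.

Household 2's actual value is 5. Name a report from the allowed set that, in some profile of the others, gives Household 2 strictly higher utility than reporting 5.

Suppose Household 1 reports 3 and Household 3 reports 3.
Report 5: project not built, utility 0.
Report 9: project built, pays 4, utility 5 - 4 = 1.
So reporting 9 beats truth here (1 > 0).

9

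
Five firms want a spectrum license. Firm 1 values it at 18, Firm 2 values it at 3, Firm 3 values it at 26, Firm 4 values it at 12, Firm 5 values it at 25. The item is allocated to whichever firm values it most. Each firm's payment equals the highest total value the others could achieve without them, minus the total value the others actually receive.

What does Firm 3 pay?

Firm 3 has the highest value and receives the item.
Without Firm 3, the item would go to the next-highest value, 25, so the others could achieve 25.
With Firm 3 present and winning, the others receive nothing, so their total is 0.
Payment = 25 - 0 = 25.

25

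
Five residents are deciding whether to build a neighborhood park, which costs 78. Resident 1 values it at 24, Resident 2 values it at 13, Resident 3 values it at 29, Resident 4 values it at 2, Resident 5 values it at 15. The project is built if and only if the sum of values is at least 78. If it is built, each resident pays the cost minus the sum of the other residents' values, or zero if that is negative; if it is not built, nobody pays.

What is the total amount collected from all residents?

61

Total value 83 ≥ cost 78, so it is built.
Resident 1: others sum to 59; max(0, 78 - 59) = 19.
Resident 2: others sum to 70; max(0, 78 - 70) = 8.
Resident 3: others sum to 54; max(0, 78 - 54) = 24.
Resident 4: others sum to 81; max(0, 78 - 81) = 0.
Resident 5: others sum to 68; max(0, 78 - 68) = 10.
Total collected = 19 + 8 + 24 + 0 + 10 = 61.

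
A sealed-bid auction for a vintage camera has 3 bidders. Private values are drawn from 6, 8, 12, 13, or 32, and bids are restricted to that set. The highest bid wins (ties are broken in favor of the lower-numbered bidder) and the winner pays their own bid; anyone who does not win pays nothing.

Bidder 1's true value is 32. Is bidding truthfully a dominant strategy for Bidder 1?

No

Consider the case where Bidder 2 bids 6 and Bidder 3 bids 6.
Truthful bid 32: wins, pays 32, utility 32 - 32 = 0.
Bid 6 instead: wins, pays 6, utility 32 - 6 = 26.
Since 26 > 0, bidding 6 is strictly better here, so truthful bidding is not dominant.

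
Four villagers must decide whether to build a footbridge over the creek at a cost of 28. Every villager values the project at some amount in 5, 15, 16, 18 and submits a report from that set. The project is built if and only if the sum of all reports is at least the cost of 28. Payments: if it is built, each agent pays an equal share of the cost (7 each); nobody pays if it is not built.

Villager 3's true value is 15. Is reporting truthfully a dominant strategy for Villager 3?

Yes

Check each profile of the others' reports and compare truth against every alternative report.
Others report (5, 5, 5): truth gives 8, best alternative gives 8.
Others report (5, 5, 15): truth gives 8, best alternative gives 8.
Others report (5, 5, 16): truth gives 8, best alternative gives 8.
Others report (5, 5, 18): truth gives 8, best alternative gives 8.
Others report (5, 15, 5): truth gives 8, best alternative gives 8.
Others report (5, 15, 15): truth gives 8, best alternative gives 8.
(Remaining 58 profiles checked similarly; truth is weakly best in each.)
In every case the truthful report is at least as good as any alternative, so it is a dominant strategy.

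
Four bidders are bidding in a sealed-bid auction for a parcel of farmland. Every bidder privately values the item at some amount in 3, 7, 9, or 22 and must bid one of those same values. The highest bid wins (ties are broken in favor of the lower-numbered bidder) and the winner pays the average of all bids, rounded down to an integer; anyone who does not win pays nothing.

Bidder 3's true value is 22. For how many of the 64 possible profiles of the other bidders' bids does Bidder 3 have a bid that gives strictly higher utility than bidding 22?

Others bid (3, 3, 3): truth gives 15; bid 7 gives 18 > 15. Violating.
Others bid (3, 3, 7): truth gives 14; bid 7 gives 17 > 14. Violating.
Others bid (3, 3, 9): truth gives 13; bid 9 gives 16 > 13. Violating.
Others bid (3, 7, 3): truth gives 14; bid 9 gives 17 > 14. Violating.
Others bid (3, 3, 22): truth gives 10; no alternative beats it.
Others bid (3, 7, 22): truth gives 9; no alternative beats it.
(Checking all 64 profiles: 12 have a profitable deviation, 52 do not.)

12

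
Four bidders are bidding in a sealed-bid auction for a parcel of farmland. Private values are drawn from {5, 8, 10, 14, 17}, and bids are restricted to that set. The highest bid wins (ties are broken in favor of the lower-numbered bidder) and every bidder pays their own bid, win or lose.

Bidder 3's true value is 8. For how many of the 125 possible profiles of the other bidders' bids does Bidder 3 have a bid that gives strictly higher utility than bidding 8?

123

Others bid (5, 5, 10): truth gives -8; bid 10 gives -2 > -8. Violating.
Others bid (5, 5, 14): truth gives -8; bid 5 gives -5 > -8. Violating.
Others bid (5, 5, 17): truth gives -8; bid 5 gives -5 > -8. Violating.
Others bid (5, 8, 5): truth gives -8; bid 10 gives -2 > -8. Violating.
Others bid (5, 5, 5): truth gives 0; no alternative beats it.
Others bid (5, 5, 8): truth gives 0; no alternative beats it.
(Checking all 125 profiles: 123 have a profitable deviation, 2 do not.)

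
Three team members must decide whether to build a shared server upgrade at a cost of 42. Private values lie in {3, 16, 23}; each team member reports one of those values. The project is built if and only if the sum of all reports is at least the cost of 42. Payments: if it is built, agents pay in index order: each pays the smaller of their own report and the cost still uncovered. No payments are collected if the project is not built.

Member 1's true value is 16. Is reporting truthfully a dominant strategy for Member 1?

Consider the case where Member 2 reports 16 and Member 3 reports 23.
Truthful report 16: project built, pays 16, utility 16 - 16 = 0.
Report 3 instead: project built, pays 3, utility 16 - 3 = 13.
Since 13 > 0, reporting 3 is strictly better here, so truthful reporting is not dominant.

No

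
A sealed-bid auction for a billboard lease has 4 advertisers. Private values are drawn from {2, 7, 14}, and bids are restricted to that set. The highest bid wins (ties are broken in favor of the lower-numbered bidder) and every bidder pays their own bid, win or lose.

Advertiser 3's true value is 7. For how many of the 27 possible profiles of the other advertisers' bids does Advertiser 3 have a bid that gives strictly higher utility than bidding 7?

Others bid (2, 2, 14): truth gives -7; bid 2 gives -2 > -7. Violating.
Others bid (2, 7, 2): truth gives -7; bid 2 gives -2 > -7. Violating.
Others bid (2, 7, 7): truth gives -7; bid 2 gives -2 > -7. Violating.
Others bid (2, 7, 14): truth gives -7; bid 2 gives -2 > -7. Violating.
Others bid (2, 2, 2): truth gives 0; no alternative beats it.
Others bid (2, 2, 7): truth gives 0; no alternative beats it.
(Checking all 27 profiles: 25 have a profitable deviation, 2 do not.)

25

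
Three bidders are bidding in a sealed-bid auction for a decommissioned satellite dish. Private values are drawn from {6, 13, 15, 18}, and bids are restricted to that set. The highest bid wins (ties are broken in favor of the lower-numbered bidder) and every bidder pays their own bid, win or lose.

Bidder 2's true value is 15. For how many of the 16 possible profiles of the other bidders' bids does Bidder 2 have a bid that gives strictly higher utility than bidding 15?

12

Others bid (6, 6): truth gives 0; bid 13 gives 2 > 0. Violating.
Others bid (6, 13): truth gives 0; bid 13 gives 2 > 0. Violating.
Others bid (6, 18): truth gives -15; bid 18 gives -3 > -15. Violating.
Others bid (13, 18): truth gives -15; bid 18 gives -3 > -15. Violating.
Others bid (6, 15): truth gives 0; no alternative beats it.
Others bid (13, 6): truth gives 0; no alternative beats it.
(Checking all 16 profiles: 12 have a profitable deviation, 4 do not.)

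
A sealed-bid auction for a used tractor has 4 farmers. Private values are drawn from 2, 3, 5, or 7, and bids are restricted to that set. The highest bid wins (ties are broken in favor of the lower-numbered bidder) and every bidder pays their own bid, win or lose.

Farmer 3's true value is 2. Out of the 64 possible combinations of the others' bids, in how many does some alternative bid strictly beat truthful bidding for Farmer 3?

2

Others bid (2, 2, 2): truth gives -2; bid 3 gives -1 > -2. Violating.
Others bid (2, 2, 3): truth gives -2; bid 3 gives -1 > -2. Violating.
Others bid (2, 2, 5): truth gives -2; no alternative beats it.
Others bid (2, 2, 7): truth gives -2; no alternative beats it.
(Checking all 64 profiles: 2 have a profitable deviation, 62 do not.)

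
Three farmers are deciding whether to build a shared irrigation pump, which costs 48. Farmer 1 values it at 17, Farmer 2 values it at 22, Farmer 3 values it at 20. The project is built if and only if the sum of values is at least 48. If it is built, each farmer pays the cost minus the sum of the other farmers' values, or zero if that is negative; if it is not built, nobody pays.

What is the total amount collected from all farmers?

26

Total value 59 ≥ cost 48, so it is built.
Farmer 1: others sum to 42; max(0, 48 - 42) = 6.
Farmer 2: others sum to 37; max(0, 48 - 37) = 11.
Farmer 3: others sum to 39; max(0, 48 - 39) = 9.
Total collected = 6 + 11 + 9 = 26.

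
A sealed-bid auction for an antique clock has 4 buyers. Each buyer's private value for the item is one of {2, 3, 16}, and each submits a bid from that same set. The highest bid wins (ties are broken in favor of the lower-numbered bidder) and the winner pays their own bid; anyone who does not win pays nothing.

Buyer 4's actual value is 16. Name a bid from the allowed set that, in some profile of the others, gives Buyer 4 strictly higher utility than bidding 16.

3

Suppose Buyer 1 bids 2, Buyer 2 bids 2 and Buyer 3 bids 2.
Bid 16: wins, pays 16, utility 16 - 16 = 0.
Bid 3: wins, pays 3, utility 16 - 3 = 13.
So bidding 3 beats truth here (13 > 0).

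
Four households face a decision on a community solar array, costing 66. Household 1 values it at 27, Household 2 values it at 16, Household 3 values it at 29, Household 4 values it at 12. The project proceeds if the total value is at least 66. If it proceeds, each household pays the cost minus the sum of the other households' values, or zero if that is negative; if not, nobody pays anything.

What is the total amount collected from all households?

20

Total value 84 ≥ cost 66, so it is built.
Household 1: others sum to 57; max(0, 66 - 57) = 9.
Household 2: others sum to 68; max(0, 66 - 68) = 0.
Household 3: others sum to 55; max(0, 66 - 55) = 11.
Household 4: others sum to 72; max(0, 66 - 72) = 0.
Total collected = 9 + 0 + 11 + 0 = 20.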